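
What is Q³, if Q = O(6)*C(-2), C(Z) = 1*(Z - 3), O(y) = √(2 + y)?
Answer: -2000*√2 ≈ -2828.4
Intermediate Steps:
C(Z) = -3 + Z (C(Z) = 1*(-3 + Z) = -3 + Z)
Q = -10*√2 (Q = √(2 + 6)*(-3 - 2) = √8*(-5) = (2*√2)*(-5) = -10*√2 ≈ -14.142)
Q³ = (-10*√2)³ = -2000*√2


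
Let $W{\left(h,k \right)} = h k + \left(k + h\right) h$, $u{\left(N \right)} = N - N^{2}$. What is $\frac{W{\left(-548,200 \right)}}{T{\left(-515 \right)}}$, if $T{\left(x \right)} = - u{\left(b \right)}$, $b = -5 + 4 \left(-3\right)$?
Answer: $\frac{40552}{153} \approx 265.05$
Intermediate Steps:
$b = -17$ ($b = -5 - 12 = -17$)
$T{\left(x \right)} = 306$ ($T{\left(x \right)} = - \left(-17\right) \left(1 - -17\right) = - \left(-17\right) \left(1 + 17\right) = - \left(-17\right) 18 = \left(-1\right) \left(-306\right) = 306$)
$W{\left(h,k \right)} = h k + h \left(h + k\right)$ ($W{\left(h,k \right)} = h k + \left(h + k\right) h = h k + h \left(h + k\right)$)
$\frac{W{\left(-548,200 \right)}}{T{\left(-515 \right)}} = \frac{\left(-548\right) \left(-548 + 2 \cdot 200\right)}{306} = - 548 \left(-548 + 400\right) \frac{1}{306} = \left(-548\right) \left(-148\right) \frac{1}{306} = 81104 \cdot \frac{1}{306} = \frac{40552}{153}$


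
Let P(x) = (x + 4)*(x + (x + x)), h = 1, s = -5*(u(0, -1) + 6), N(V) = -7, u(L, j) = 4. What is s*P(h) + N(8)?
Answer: -757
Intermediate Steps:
s = -50 (s = -5*(4 + 6) = -5*10 = -50)
P(x) = 3*x*(4 + x) (P(x) = (4 + x)*(x + 2*x) = (4 + x)*(3*x) = 3*x*(4 + x))
s*P(h) + N(8) = -150*(4 + 1) - 7 = -150*5 - 7 = -50*15 - 7 = -750 - 7 = -757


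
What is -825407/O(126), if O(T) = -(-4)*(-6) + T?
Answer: -825407/102 ≈ -8092.2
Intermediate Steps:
O(T) = -24 + T (O(T) = -4*6 + T = -24 + T)
-825407/O(126) = -825407/(-24 + 126) = -825407/102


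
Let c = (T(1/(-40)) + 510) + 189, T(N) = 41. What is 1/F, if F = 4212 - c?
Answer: 1/3472 ≈ 0.00028802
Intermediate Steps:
c = 740 (c = (41 + 510) + 189 = 551 + 189 = 740)
F = 3472 (F = 4212 - 1*740 = 4212 - 740 = 3472)
1/F = 1/3472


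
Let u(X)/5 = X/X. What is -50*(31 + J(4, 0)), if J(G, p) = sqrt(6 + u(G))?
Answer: -1550 - 50*sqrt(11) ≈ -1715.8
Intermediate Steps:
u(X) = 5 (u(X) = 5*(X/X) = 5*1 = 5)
J(G, p) = sqrt(11) (J(G, p) = sqrt(6 + 5) = sqrt(11))
-50*(31 + J(4, 0)) = -50*(31 + sqrt(11)) = -1550 - 50*sqrt(11)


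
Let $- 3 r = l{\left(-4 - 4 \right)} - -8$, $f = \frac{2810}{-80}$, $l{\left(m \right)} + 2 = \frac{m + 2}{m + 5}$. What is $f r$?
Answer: $\frac{281}{3} \approx 93.667$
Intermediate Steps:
$l{\left(m \right)} = -2 + \frac{2 + m}{5 + m}$ ($l{\left(m \right)} = -2 + \frac{m + 2}{m + 5} = -2 + \frac{2 + m}{5 + m}$)
$f = - \frac{281}{8}$ ($f = 2810 \left(- \frac{1}{80}\right) = - \frac{281}{8} \approx -35.125$)
$r = - \frac{8}{3}$ ($r = - \frac{\frac{-8 - \left(-4 - 4\right)}{5 - 8} - -8}{3} = - \frac{\frac{-8 - \left(-4 - 4\right)}{5 - 8} + 8}{3} = - \frac{\frac{-8 - -8}{5 - 8} + 8}{3} = - \frac{\frac{-8 + 8}{-3} + 8}{3} = - \frac{\left(- \frac{1}{3}\right) 0 + 8}{3} = - \frac{0 + 8}{3} = \left(- \frac{1}{3}\right) 8 = - \frac{8}{3} \approx -2.6667$)
$f r = \left(- \frac{281}{8}\right) \left(- \frac{8}{3}\right) = \frac{281}{3}$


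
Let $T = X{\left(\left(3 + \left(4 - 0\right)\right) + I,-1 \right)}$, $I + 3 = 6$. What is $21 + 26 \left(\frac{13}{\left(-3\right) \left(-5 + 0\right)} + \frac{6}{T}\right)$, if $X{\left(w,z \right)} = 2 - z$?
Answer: $\frac{1433}{15} \approx 95.533$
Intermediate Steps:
$I = 3$ ($I = -3 + 6 = 3$)
$T = 3$ ($T = 2 - -1 = 2 + 1 = 3$)
$21 + 26 \left(\frac{13}{\left(-3\right) \left(-5 + 0\right)} + \frac{6}{T}\right) = 21 + 26 \left(\frac{13}{\left(-3\right) \left(-5 + 0\right)} + \frac{6}{3}\right) = 21 + 26 \left(\frac{13}{\left(-3\right) \left(-5\right)} + 6 \cdot \frac{1}{3}\right) = 21 + 26 \left(\frac{13}{15} + 2\right) = 21 + 26 \cdot \frac{43}{15} = 21 + \frac{1118}{15} = \frac{1433}{15}$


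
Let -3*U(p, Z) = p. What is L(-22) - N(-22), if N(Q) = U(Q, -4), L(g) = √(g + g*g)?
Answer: -22/3 + √462 ≈ 14.161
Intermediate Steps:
U(p, Z) = -p/3
L(g) = √(g + g²)
N(Q) = -Q/3
L(-22) - N(-22) = √(-22*(1 - 22)) - (-1)*(-22)/3 = √(-22*(-21)) - 1*22/3 = √462 - 22/3 = -22/3 + √462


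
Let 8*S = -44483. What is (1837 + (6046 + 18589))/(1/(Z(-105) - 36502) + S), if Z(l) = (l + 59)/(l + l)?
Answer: -811671122112/170489416661 ≈ -4.7608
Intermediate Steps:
Z(l) = (59 + l)/(2*l) (Z(l) = (59 + l)/((2*l)) = (59 + l)*(1/(2*l)) = (59 + l)/(2*l))
S = -44483/8 (S = (⅛)*(-44483) = -44483/8 ≈ -5560.4)
(1837 + (6046 + 18589))/(1/(Z(-105) - 36502) + S) = (1837 + (6046 + 18589))/(1/((½)*(59 - 105)/(-105) - 36502) - 44483/8) = (1837 + 24635)/(1/((½)*(-1/105)*(-46) - 36502) - 44483/8) = 26472/(1/(23/105 - 36502) - 44483/8) = 26472/(1/(-3832687/105) - 44483/8) = 26472/(-105/3832687 - 44483/8) = 26472/(-170489416661/30661496) = 26472*(-30661496/170489416661) = -811671122112/170489416661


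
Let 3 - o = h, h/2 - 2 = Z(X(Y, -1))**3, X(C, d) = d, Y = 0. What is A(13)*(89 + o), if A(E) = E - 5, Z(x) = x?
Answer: 720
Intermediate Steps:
h = 2 (h = 4 + 2*(-1)**3 = 4 + 2*(-1) = 4 - 2 = 2)
A(E) = -5 + E
o = 1 (o = 3 - 1*2 = 3 - 2 = 1)
A(13)*(89 + o) = (-5 + 13)*(89 + 1) = 8*90 = 720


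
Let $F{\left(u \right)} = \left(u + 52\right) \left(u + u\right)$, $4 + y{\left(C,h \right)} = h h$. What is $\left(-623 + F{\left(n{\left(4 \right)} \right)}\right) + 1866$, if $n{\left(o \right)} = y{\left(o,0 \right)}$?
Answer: $859$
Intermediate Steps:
$y{\left(C,h \right)} = -4 + h^{2}$ ($y{\left(C,h \right)} = -4 + h h = -4 + h^{2}$)
$n{\left(o \right)} = -4$ ($n{\left(o \right)} = -4 + 0^{2} = -4 + 0 = -4$)
$F{\left(u \right)} = 2 u \left(52 + u\right)$ ($F{\left(u \right)} = \left(52 + u\right) 2 u = 2 u \left(52 + u\right)$)
$\left(-623 + F{\left(n{\left(4 \right)} \right)}\right) + 1866 = \left(-623 + 2 \left(-4\right) \left(52 - 4\right)\right) + 1866 = \left(-623 + 2 \left(-4\right) 48\right) + 1866 = \left(-623 - 384\right) + 1866 = -1007 + 1866 = 859$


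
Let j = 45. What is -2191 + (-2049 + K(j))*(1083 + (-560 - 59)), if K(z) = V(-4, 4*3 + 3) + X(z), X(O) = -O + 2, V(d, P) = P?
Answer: -965919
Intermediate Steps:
X(O) = 2 - O
K(z) = 17 - z (K(z) = (4*3 + 3) + (2 - z) = (12 + 3) + (2 - z) = 15 + (2 - z) = 17 - z)
-2191 + (-2049 + K(j))*(1083 + (-560 - 59)) = -2191 + (-2049 + (17 - 1*45))*(1083 + (-560 - 59)) = -2191 + (-2049 + (17 - 45))*(1083 - 619) = -2191 + (-2049 - 28)*464 = -2191 - 2077*464 = -2191 - 963728 = -965919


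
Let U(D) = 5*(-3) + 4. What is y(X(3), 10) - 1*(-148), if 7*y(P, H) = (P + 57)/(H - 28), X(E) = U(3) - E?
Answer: 18605/126 ≈ 147.66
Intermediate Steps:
U(D) = -11 (U(D) = -15 + 4 = -11)
X(E) = -11 - E
y(P, H) = (57 + P)/(7*(-28 + H)) (y(P, H) = ((P + 57)/(H - 28))/7 = ((57 + P)/(-28 + H))/7 = (57 + P)/(7*(-28 + H)))
y(X(3), 10) - 1*(-148) = (57 + (-11 - 1*3))/(7*(-28 + 10)) - 1*(-148) = (⅐)*(57 + (-11 - 3))/(-18) + 148 = (⅐)*(-1/18)*(57 - 14) + 148 = (⅐)*(-1/18)*43 + 148 = -43/126 + 148 = 18605/126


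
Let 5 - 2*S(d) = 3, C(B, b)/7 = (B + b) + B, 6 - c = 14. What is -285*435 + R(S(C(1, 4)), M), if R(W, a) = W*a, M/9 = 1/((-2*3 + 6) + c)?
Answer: -991809/8 ≈ -1.2398e+5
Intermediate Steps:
c = -8 (c = 6 - 1*14 = 6 - 14 = -8)
C(B, b) = 7*b + 14*B (C(B, b) = 7*((B + b) + B) = 7*(b + 2*B) = 7*b + 14*B)
S(d) = 1 (S(d) = 5/2 - ½*3 = 5/2 - 3/2 = 1)
M = -9/8 (M = 9/((-2*3 + 6) - 8) = 9/((-6 + 6) - 8) = 9/(0 - 8) = 9/(-8) = 9*(-⅛) = -9/8 ≈ -1.1250)
-285*435 + R(S(C(1, 4)), M) = -285*435 + 1*(-9/8) = -123975 - 9/8 = -991809/8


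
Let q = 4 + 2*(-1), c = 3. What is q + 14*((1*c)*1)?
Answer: 44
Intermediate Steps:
q = 2 (q = 4 - 2 = 2)
q + 14*((1*c)*1) = 2 + 14*((1*3)*1) = 2 + 14*(3*1) = 2 + 14*3 = 2 + 42 = 44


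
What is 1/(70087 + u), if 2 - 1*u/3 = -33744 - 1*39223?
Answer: 1/288994 ≈ 3.4603e-6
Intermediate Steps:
u = 218907 (u = 6 - 3*(-33744 - 1*39223) = 6 - 3*(-33744 - 39223) = 6 - 3*(-72967) = 6 + 218901 = 218907)
1/(70087 + u) = 1/(70087 + 218907) = 1/288994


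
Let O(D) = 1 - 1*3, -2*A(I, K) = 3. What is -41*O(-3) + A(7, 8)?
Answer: 161/2 ≈ 80.500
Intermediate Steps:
A(I, K) = -3/2 (A(I, K) = -½*3 = -3/2)
O(D) = -2 (O(D) = 1 - 3 = -2)
-41*O(-3) + A(7, 8) = -41*(-2) - 3/2 = 82 - 3/2 = 161/2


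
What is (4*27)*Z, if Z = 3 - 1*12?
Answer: -972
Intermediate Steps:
Z = -9 (Z = 3 - 12 = -9)
(4*27)*Z = (4*27)*(-9) = 108*(-9) = -972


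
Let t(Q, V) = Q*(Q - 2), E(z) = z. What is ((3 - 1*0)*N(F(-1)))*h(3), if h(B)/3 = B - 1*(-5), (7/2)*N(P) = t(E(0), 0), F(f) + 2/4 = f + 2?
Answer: 0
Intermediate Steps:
t(Q, V) = Q*(-2 + Q)
F(f) = 3/2 + f (F(f) = -1/2 + (f + 2) = -1/2 + (2 + f) = 3/2 + f)
N(P) = 0 (N(P) = 2*(0*(-2 + 0))/7 = 2*(0*(-2))/7 = (2/7)*0 = 0)
h(B) = 15 + 3*B (h(B) = 3*(B - 1*(-5)) = 3*(B + 5) = 3*(5 + B) = 15 + 3*B)
((3 - 1*0)*N(F(-1)))*h(3) = ((3 - 1*0)*0)*(15 + 3*3) = ((3 + 0)*0)*(15 + 9) = (3*0)*24 = 0*24 = 0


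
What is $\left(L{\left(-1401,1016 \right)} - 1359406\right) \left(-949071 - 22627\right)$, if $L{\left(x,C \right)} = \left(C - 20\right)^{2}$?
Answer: $356992128220$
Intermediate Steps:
$L{\left(x,C \right)} = \left(-20 + C\right)^{2}$
$\left(L{\left(-1401,1016 \right)} - 1359406\right) \left(-949071 - 22627\right) = \left(\left(-20 + 1016\right)^{2} - 1359406\right) \left(-949071 - 22627\right) = \left(996^{2} - 1359406\right) \left(-971698\right) = \left(992016 - 1359406\right) \left(-971698\right) = \left(-367390\right) \left(-971698\right) = 356992128220$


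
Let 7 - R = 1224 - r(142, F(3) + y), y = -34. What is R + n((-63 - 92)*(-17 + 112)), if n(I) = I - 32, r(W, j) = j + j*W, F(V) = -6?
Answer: -21694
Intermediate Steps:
r(W, j) = j + W*j
n(I) = -32 + I
R = -6937 (R = 7 - (1224 - (-6 - 34)*(1 + 142)) = 7 - (1224 - (-40)*143) = 7 - (1224 - 1*(-5720)) = 7 - (1224 + 5720) = 7 - 1*6944 = 7 - 6944 = -6937)
R + n((-63 - 92)*(-17 + 112)) = -6937 + (-32 + (-63 - 92)*(-17 + 112)) = -6937 + (-32 - 155*95) = -6937 + (-32 - 14725) = -6937 - 14757 = -21694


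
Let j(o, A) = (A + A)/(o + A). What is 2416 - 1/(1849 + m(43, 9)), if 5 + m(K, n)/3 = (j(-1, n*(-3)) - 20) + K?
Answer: 64562754/26723 ≈ 2416.0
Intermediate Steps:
j(o, A) = 2*A/(A + o) (j(o, A) = (2*A)/(A + o) = 2*A/(A + o))
m(K, n) = -75 + 3*K - 18*n/(-1 - 3*n) (m(K, n) = -15 + 3*((2*(n*(-3))/(n*(-3) - 1) - 20) + K) = -15 + 3*((2*(-3*n)/(-3*n - 1) - 20) + K) = -15 + 3*((2*(-3*n)/(-1 - 3*n) - 20) + K) = -15 + 3*((-6*n/(-1 - 3*n) - 20) + K) = -15 + 3*((-20 - 6*n/(-1 - 3*n)) + K) = -15 + 3*(-20 + K - 6*n/(-1 - 3*n)) = -15 + (-60 + 3*K - 18*n/(-1 - 3*n)) = -75 + 3*K - 18*n/(-1 - 3*n))
2416 - 1/(1849 + m(43, 9)) = 2416 - 1/(1849 + 3*(6*9 + (1 + 3*9)*(-25 + 43))/(1 + 3*9)) = 2416 - 1/(1849 + 3*(54 + (1 + 27)*18)/(1 + 27)) = 2416 - 1/(1849 + 3*(54 + 28*18)/28) = 2416 - 1/(1849 + 3*(1/28)*(54 + 504)) = 2416 - 1/(1849 + 3*(1/28)*558) = 2416 - 1/(1849 + 837/14) = 2416 - 1/26723/14 = 2416 - 1*14/26723 = 2416 - 14/26723 = 64562754/26723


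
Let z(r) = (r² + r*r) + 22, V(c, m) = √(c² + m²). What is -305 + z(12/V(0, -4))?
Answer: -265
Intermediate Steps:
z(r) = 22 + 2*r² (z(r) = (r² + r²) + 22 = 2*r² + 22 = 22 + 2*r²)
-305 + z(12/V(0, -4)) = -305 + (22 + 2*(12/(√(0² + (-4)²)))²) = -305 + (22 + 2*(12/(√(0 + 16)))²) = -305 + (22 + 2*(12/(√16))²) = -305 + (22 + 2*(12/4)²) = -305 + (22 + 2*(12*(¼))²) = -305 + (22 + 2*3²) = -305 + (22 + 2*9) = -305 + (22 + 18) = -305 + 40 = -265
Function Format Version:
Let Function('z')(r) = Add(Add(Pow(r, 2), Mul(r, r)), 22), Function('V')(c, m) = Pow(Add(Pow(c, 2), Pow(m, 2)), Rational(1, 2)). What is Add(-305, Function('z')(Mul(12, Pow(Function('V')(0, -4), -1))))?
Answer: -265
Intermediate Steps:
Function('z')(r) = Add(22, Mul(2, Pow(r, 2))) (Function('z')(r) = Add(Add(Pow(r, 2), Pow(r, 2)), 22) = Add(Mul(2, Pow(r, 2)), 22) = Add(22, Mul(2, Pow(r, 2))))
Add(-305, Function('z')(Mul(12, Pow(Function('V')(0, -4), -1)))) = Add(-305, Add(22, Mul(2, Pow(Mul(12, Pow(Pow(Add(Pow(0, 2), Pow(-4, 2)), Rational(1, 2)), -1)), 2)))) = Add(-305, Add(22, Mul(2, Pow(Mul(12, Pow(Pow(Add(0, 16), Rational(1, 2)), -1)), 2)))) = Add(-305, Add(22, Mul(2, Pow(Mul(12, Pow(Pow(16, Rational(1, 2)), -1)), 2)))) = Add(-305, Add(22, Mul(2, Pow(Mul(12, Pow(4, -1)), 2)))) = Add(-305, Add(22, Mul(2, Pow(Mul(12, Rational(1, 4)), 2)))) = Add(-305, Add(22, Mul(2, Pow(3, 2)))) = Add(-305, Add(22, Mul(2, 9))) = Add(-305, Add(22, 18)) = Add(-305, 40) = -265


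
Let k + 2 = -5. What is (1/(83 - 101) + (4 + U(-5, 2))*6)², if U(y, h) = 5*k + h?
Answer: 9815689/324 ≈ 30295.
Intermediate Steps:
k = -7 (k = -2 - 5 = -7)
U(y, h) = -35 + h (U(y, h) = 5*(-7) + h = -35 + h)
(1/(83 - 101) + (4 + U(-5, 2))*6)² = (1/(83 - 101) + (4 + (-35 + 2))*6)² = (1/(-18) + (4 - 33)*6)² = (-1/18 - 29*6)² = (-1/18 - 174)² = (-3133/18)² = 9815689/324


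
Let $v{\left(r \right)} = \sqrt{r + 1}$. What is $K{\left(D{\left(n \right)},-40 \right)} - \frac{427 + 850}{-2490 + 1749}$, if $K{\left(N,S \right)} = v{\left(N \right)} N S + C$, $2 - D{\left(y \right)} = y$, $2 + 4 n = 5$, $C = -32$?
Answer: $- \frac{78010}{741} \approx -105.28$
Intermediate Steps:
$n = \frac{3}{4}$ ($n = - \frac{1}{2} + \frac{1}{4} \cdot 5 = - \frac{1}{2} + \frac{5}{4} = \frac{3}{4} \approx 0.75$)
$D{\left(y \right)} = 2 - y$
$v{\left(r \right)} = \sqrt{1 + r}$
$K{\left(N,S \right)} = -32 + N S \sqrt{1 + N}$ ($K{\left(N,S \right)} = \sqrt{1 + N} N S - 32 = N \sqrt{1 + N} S - 32 = N S \sqrt{1 + N} - 32 = -32 + N S \sqrt{1 + N}$)
$K{\left(D{\left(n \right)},-40 \right)} - \frac{427 + 850}{-2490 + 1749} = \left(-32 + \left(2 - \frac{3}{4}\right) \left(-40\right) \sqrt{1 + \left(2 - \frac{3}{4}\right)}\right) - \frac{427 + 850}{-2490 + 1749} = \left(-32 + \left(2 - \frac{3}{4}\right) \left(-40\right) \sqrt{1 + \left(2 - \frac{3}{4}\right)}\right) - \frac{1277}{-741} = \left(-32 + \frac{5}{4} \left(-40\right) \sqrt{1 + \frac{5}{4}}\right) - 1277 \left(- \frac{1}{741}\right) = \left(-32 + \frac{5}{4} \left(-40\right) \sqrt{\frac{9}{4}}\right) - - \frac{1277}{741} = \left(-32 + \frac{5}{4} \left(-40\right) \frac{3}{2}\right) + \frac{1277}{741} = \left(-32 - 75\right) + \frac{1277}{741} = -107 + \frac{1277}{741} = - \frac{78010}{741}$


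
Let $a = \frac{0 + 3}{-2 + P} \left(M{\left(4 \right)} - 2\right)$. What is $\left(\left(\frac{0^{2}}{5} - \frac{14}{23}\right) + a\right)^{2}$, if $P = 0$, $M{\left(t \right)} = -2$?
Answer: $\frac{15376}{529} \approx 29.066$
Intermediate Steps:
$a = 6$ ($a = \frac{0 + 3}{-2 + 0} \left(-2 - 2\right) = \frac{3}{-2} \left(-4\right) = 3 \left(- \frac{1}{2}\right) \left(-4\right) = \left(- \frac{3}{2}\right) \left(-4\right) = 6$)
$\left(\left(\frac{0^{2}}{5} - \frac{14}{23}\right) + a\right)^{2} = \left(\left(\frac{0^{2}}{5} - \frac{14}{23}\right) + 6\right)^{2} = \left(\left(0 \cdot \frac{1}{5} - \frac{14}{23}\right) + 6\right)^{2} = \left(\left(0 - \frac{14}{23}\right) + 6\right)^{2} = \left(- \frac{14}{23} + 6\right)^{2} = \left(\frac{124}{23}\right)^{2} = \frac{15376}{529}$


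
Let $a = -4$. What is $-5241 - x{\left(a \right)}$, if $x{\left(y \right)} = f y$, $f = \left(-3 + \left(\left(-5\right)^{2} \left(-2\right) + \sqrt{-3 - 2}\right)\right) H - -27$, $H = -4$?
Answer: $-4285 - 16 i \sqrt{5} \approx -4285.0 - 35.777 i$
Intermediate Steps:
$f = 239 - 4 i \sqrt{5}$ ($f = \left(-3 + \left(\left(-5\right)^{2} \left(-2\right) + \sqrt{-3 - 2}\right)\right) \left(-4\right) - -27 = \left(-3 + \left(25 \left(-2\right) + \sqrt{-5}\right)\right) \left(-4\right) + 27 = \left(-3 - \left(50 - i \sqrt{5}\right)\right) \left(-4\right) + 27 = \left(-53 + i \sqrt{5}\right) \left(-4\right) + 27 = \left(212 - 4 i \sqrt{5}\right) + 27 = 239 - 4 i \sqrt{5} \approx 239.0 - 8.9443 i$)
$x{\left(y \right)} = y \left(239 - 4 i \sqrt{5}\right)$ ($x{\left(y \right)} = \left(239 - 4 i \sqrt{5}\right) y = y \left(239 - 4 i \sqrt{5}\right)$)
$-5241 - x{\left(a \right)} = -5241 - - 4 \left(239 - 4 i \sqrt{5}\right) = -5241 - \left(-956 + 16 i \sqrt{5}\right) = -5241 + \left(956 - 16 i \sqrt{5}\right) = -4285 - 16 i \sqrt{5}$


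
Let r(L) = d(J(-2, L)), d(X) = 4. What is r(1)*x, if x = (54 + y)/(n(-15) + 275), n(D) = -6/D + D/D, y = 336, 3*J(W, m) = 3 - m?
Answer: 3900/691 ≈ 5.6440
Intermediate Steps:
J(W, m) = 1 - m/3 (J(W, m) = (3 - m)/3 = 1 - m/3)
n(D) = 1 - 6/D (n(D) = -6/D + 1 = 1 - 6/D)
r(L) = 4
x = 975/691 (x = (54 + 336)/((-6 - 15)/(-15) + 275) = 390/(-1/15*(-21) + 275) = 390/(7/5 + 275) = 390/(1382/5) = 390*(5/1382) = 975/691 ≈ 1.4110)
r(1)*x = 4*(975/691) = 3900/691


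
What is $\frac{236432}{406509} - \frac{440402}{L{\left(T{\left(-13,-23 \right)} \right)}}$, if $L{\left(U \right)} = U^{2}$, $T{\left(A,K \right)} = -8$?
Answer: $- \frac{89506122485}{13008288} \approx -6880.7$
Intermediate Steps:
$\frac{236432}{406509} - \frac{440402}{L{\left(T{\left(-13,-23 \right)} \right)}} = \frac{236432}{406509} - \frac{440402}{\left(-8\right)^{2}} = 236432 \cdot \frac{1}{406509} - \frac{440402}{64} = \frac{236432}{406509} - \frac{220201}{32} = - \frac{89506122485}{13008288}$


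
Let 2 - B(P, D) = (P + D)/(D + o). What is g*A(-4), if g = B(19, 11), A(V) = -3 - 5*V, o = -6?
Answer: -68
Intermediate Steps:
B(P, D) = 2 - (D + P)/(-6 + D) (B(P, D) = 2 - (P + D)/(D - 6) = 2 - (D + P)/(-6 + D))
g = -4 (g = (-12 + 11 - 1*19)/(-6 + 11) = (-12 + 11 - 19)/5 = (⅕)*(-20) = -4)
g*A(-4) = -4*(-3 - 5*(-4)) = -4*(-3 + 20) = -4*17 = -68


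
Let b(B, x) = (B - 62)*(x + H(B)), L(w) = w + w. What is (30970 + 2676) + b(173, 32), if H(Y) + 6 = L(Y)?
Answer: 74938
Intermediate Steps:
L(w) = 2*w
H(Y) = -6 + 2*Y
b(B, x) = (-62 + B)*(-6 + x + 2*B) (b(B, x) = (B - 62)*(x + (-6 + 2*B)) = (-62 + B)*(-6 + x + 2*B))
(30970 + 2676) + b(173, 32) = (30970 + 2676) + (372 - 130*173 - 62*32 + 2*173² + 173*32) = 33646 + (372 - 22490 - 1984 + 2*29929 + 5536) = 33646 + (372 - 22490 - 1984 + 59858 + 5536) = 33646 + 41292 = 74938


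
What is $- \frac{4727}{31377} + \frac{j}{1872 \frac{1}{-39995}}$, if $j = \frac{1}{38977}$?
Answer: $- \frac{115386737801}{763140349296} \approx -0.1512$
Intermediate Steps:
$j = \frac{1}{38977} \approx 2.5656 \cdot 10^{-5}$
$- \frac{4727}{31377} + \frac{j}{1872 \frac{1}{-39995}} = - \frac{4727}{31377} + \frac{1}{38977 \frac{1872}{-39995}} = \left(-4727\right) \frac{1}{31377} + \frac{1}{38977 \cdot 1872 \left(- \frac{1}{39995}\right)} = - \frac{4727}{31377} + \frac{1}{38977 \left(- \frac{1872}{39995}\right)} = - \frac{4727}{31377} + \frac{1}{38977} \left(- \frac{39995}{1872}\right) = - \frac{4727}{31377} - \frac{39995}{72964944} = - \frac{115386737801}{763140349296}$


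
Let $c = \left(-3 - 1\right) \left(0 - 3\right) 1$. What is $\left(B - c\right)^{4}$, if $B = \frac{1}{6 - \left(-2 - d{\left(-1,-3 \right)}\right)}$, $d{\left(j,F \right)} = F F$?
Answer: $\frac{1698181681}{83521} \approx 20332.0$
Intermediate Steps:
$d{\left(j,F \right)} = F^{2}$
$c = 12$ ($c = \left(-4\right) \left(-3\right) 1 = 12 \cdot 1 = 12$)
$B = \frac{1}{17}$ ($B = \frac{1}{6 + \left(\left(3 + \left(-3\right)^{2}\right) - 1\right)} = \frac{1}{6 + \left(\left(3 + 9\right) - 1\right)} = \frac{1}{6 + \left(12 - 1\right)} = \frac{1}{6 + 11} = \frac{1}{17} \approx 0.058824$)
$\left(B - c\right)^{4} = \left(\frac{1}{17} - 12\right)^{4} = \left(- \frac{203}{17}\right)^{4} = \frac{1698181681}{83521}$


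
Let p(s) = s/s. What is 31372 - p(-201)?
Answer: 31371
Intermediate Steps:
p(s) = 1
31372 - p(-201) = 31372 - 1*1 = 31372 - 1 = 31371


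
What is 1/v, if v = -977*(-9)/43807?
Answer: 43807/8793 ≈ 4.9820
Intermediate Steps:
v = 8793/43807 (v = 8793*(1/43807) = 8793/43807 ≈ 0.20072)
1/v = 1/(8793/43807) = 43807/8793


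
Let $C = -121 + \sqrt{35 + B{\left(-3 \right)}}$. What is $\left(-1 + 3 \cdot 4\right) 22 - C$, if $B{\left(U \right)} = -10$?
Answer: $358$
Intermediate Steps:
$C = -116$ ($C = -121 + \sqrt{35 - 10} = -121 + \sqrt{25} = -121 + 5 = -116$)
$\left(-1 + 3 \cdot 4\right) 22 - C = \left(-1 + 3 \cdot 4\right) 22 - -116 = \left(-1 + 12\right) 22 + 116 = 11 \cdot 22 + 116 = 242 + 116 = 358$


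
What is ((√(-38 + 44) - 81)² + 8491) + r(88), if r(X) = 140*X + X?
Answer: 27466 - 162*√6 ≈ 27069.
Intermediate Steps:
r(X) = 141*X
((√(-38 + 44) - 81)² + 8491) + r(88) = ((√(-38 + 44) - 81)² + 8491) + 141*88 = ((√6 - 81)² + 8491) + 12408 = ((-81 + √6)² + 8491) + 12408 = (8491 + (-81 + √6)²) + 12408 = 20899 + (-81 + √6)²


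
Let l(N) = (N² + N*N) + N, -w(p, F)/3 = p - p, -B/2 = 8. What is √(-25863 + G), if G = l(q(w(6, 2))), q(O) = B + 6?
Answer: I*√25673 ≈ 160.23*I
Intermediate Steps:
B = -16 (B = -2*8 = -16)
w(p, F) = 0 (w(p, F) = -3*(p - p) = -3*0 = 0)
q(O) = -10 (q(O) = -16 + 6 = -10)
l(N) = N + 2*N² (l(N) = (N² + N²) + N = 2*N² + N = N + 2*N²)
G = 190 (G = -10*(1 + 2*(-10)) = -10*(1 - 20) = -10*(-19) = 190)
√(-25863 + G) = √(-25863 + 190) = √(-25673) = I*√25673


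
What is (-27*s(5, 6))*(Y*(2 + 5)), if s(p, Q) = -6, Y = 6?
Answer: 6804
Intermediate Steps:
(-27*s(5, 6))*(Y*(2 + 5)) = (-27*(-6))*(6*(2 + 5)) = 162*(6*7) = 162*42 = 6804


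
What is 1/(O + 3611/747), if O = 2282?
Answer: 747/1708265 ≈ 0.00043729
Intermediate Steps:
1/(O + 3611/747) = 1/(2282 + 3611/747) = 1/(1708265/747) = 747/1708265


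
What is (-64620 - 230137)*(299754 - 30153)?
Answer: -79466781957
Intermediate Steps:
(-64620 - 230137)*(299754 - 30153) = -294757*269601 = -79466781957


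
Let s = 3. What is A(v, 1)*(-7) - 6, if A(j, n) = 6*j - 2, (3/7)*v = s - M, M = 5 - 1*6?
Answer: -384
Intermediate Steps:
M = -1 (M = 5 - 6 = -1)
v = 28/3 (v = 7*(3 - 1*(-1))/3 = 7*(3 + 1)/3 = (7/3)*4 = 28/3 ≈ 9.3333)
A(j, n) = -2 + 6*j
A(v, 1)*(-7) - 6 = (-2 + 6*(28/3))*(-7) - 6 = (-2 + 56)*(-7) - 6 = 54*(-7) - 6 = -378 - 6 = -384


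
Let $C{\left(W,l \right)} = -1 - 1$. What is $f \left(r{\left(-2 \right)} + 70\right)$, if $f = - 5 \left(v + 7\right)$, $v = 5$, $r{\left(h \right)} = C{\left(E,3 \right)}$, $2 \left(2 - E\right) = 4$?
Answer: $-4080$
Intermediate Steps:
$E = 0$ ($E = 2 - 2 = 0$)
$C{\left(W,l \right)} = -2$ ($C{\left(W,l \right)} = -1 - 1 = -2$)
$r{\left(h \right)} = -2$
$f = -60$ ($f = - 5 \left(5 + 7\right) = \left(-5\right) 12 = -60$)
$f \left(r{\left(-2 \right)} + 70\right) = - 60 \left(-2 + 70\right) = \left(-60\right) 68 = -4080$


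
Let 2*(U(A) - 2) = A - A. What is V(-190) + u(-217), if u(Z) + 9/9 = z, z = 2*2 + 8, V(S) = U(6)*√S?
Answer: 11 + 2*I*√190 ≈ 11.0 + 27.568*I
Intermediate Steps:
U(A) = 2 (U(A) = 2 + (A - A)/2 = 2 + (½)*0 = 2 + 0 = 2)
V(S) = 2*√S
z = 12 (z = 4 + 8 = 12)
u(Z) = 11 (u(Z) = -1 + 12 = 11)
V(-190) + u(-217) = 2*√(-190) + 11 = 2*(I*√190) + 11 = 2*I*√190 + 11 = 11 + 2*I*√190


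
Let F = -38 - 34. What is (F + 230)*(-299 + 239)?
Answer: -9480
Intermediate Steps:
F = -72
(F + 230)*(-299 + 239) = (-72 + 230)*(-299 + 239) = 158*(-60) = -9480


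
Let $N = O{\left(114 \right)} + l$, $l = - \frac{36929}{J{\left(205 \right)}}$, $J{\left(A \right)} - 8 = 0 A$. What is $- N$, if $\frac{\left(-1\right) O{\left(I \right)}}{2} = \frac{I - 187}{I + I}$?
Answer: $\frac{2104661}{456} \approx 4615.5$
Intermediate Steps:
$O{\left(I \right)} = - \frac{-187 + I}{I}$ ($O{\left(I \right)} = - 2 \frac{I - 187}{I + I} = - 2 \frac{-187 + I}{2 I} = - \frac{-187 + I}{I}$)
$J{\left(A \right)} = 8$ ($J{\left(A \right)} = 8 + 0 A = 8 + 0 = 8$)
$l = - \frac{36929}{8} \approx -4616.1$
$N = - \frac{2104661}{456}$ ($N = \frac{187 - 114}{114} - \frac{36929}{8} = \frac{1}{114} \cdot 73 - \frac{36929}{8} = \frac{73}{114} - \frac{36929}{8} = - \frac{2104661}{456} \approx -4615.5$)
$- N = \left(-1\right) \left(- \frac{2104661}{456}\right) = \frac{2104661}{456}$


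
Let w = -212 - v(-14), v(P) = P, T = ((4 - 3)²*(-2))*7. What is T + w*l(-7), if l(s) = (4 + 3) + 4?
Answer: -2192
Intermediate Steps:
T = -14 (T = (1²*(-2))*7 = (1*(-2))*7 = -2*7 = -14)
w = -198 (w = -212 - 1*(-14) = -212 + 14 = -198)
l(s) = 11 (l(s) = 7 + 4 = 11)
T + w*l(-7) = -14 - 198*11 = -14 - 2178 = -2192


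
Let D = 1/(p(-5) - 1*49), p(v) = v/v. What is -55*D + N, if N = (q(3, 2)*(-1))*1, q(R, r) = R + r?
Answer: -185/48 ≈ -3.8542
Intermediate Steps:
p(v) = 1
N = -5 (N = ((3 + 2)*(-1))*1 = (5*(-1))*1 = -5*1 = -5)
D = -1/48 (D = 1/(1 - 1*49) = 1/(1 - 49) = 1/(-48) = -1/48 ≈ -0.020833)
-55*D + N = -55*(-1/48) - 5 = 55/48 - 5 = -185/48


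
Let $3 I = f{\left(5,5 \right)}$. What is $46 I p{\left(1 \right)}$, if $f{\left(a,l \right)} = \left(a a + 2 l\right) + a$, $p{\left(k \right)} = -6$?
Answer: $-3680$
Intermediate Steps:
$f{\left(a,l \right)} = a + a^{2} + 2 l$ ($f{\left(a,l \right)} = \left(a^{2} + 2 l\right) + a = a + a^{2} + 2 l$)
$I = \frac{40}{3}$ ($I = \frac{5 + 5^{2} + 2 \cdot 5}{3} = \frac{5 + 25 + 10}{3} = \frac{1}{3} \cdot 40 = \frac{40}{3} \approx 13.333$)
$46 I p{\left(1 \right)} = 46 \cdot \frac{40}{3} \left(-6\right) = \frac{1840}{3} \left(-6\right) = -3680$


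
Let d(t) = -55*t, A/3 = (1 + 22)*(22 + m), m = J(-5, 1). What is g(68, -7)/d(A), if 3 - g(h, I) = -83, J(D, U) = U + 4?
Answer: -86/102465 ≈ -0.00083931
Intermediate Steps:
J(D, U) = 4 + U
g(h, I) = 86 (g(h, I) = 3 - 1*(-83) = 3 + 83 = 86)
m = 5 (m = 4 + 1 = 5)
A = 1863 (A = 3*((1 + 22)*(22 + 5)) = 3*(23*27) = 3*621 = 1863)
g(68, -7)/d(A) = 86/((-55*1863)) = 86/(-102465) = 86*(-1/102465) = -86/102465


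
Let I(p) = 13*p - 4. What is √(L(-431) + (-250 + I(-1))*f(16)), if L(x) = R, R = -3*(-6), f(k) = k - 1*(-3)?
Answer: I*√5055 ≈ 71.099*I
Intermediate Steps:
I(p) = -4 + 13*p
f(k) = 3 + k (f(k) = k + 3 = 3 + k)
R = 18
L(x) = 18
√(L(-431) + (-250 + I(-1))*f(16)) = √(18 + (-250 + (-4 + 13*(-1)))*(3 + 16)) = √(18 + (-250 + (-4 - 13))*19) = √(18 + (-250 - 17)*19) = √(18 - 267*19) = √(18 - 5073) = √(-5055) = I*√5055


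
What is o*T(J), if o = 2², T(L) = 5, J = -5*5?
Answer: 20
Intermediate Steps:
J = -25
o = 4
o*T(J) = 4*5 = 20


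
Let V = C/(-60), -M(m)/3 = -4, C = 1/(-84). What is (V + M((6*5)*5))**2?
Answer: 3657951361/25401600 ≈ 144.00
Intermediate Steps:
C = -1/84 ≈ -0.011905
M(m) = 12 (M(m) = -3*(-4) = 12)
V = 1/5040 (V = -1/84/(-60) = -1/84*(-1/60) = 1/5040 ≈ 0.00019841)
(V + M((6*5)*5))**2 = (1/5040 + 12)**2 = (60481/5040)**2 = 3657951361/25401600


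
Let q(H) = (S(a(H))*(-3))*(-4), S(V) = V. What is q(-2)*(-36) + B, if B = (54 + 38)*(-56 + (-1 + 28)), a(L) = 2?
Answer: -3532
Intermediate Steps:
q(H) = 24 (q(H) = (2*(-3))*(-4) = -6*(-4) = 24)
B = -2668 (B = 92*(-56 + 27) = 92*(-29) = -2668)
q(-2)*(-36) + B = 24*(-36) - 2668 = -864 - 2668 = -3532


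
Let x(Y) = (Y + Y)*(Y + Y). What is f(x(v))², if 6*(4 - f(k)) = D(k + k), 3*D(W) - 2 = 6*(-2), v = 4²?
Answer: 1681/81 ≈ 20.753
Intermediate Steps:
v = 16
D(W) = -10/3 (D(W) = ⅔ + (6*(-2))/3 = ⅔ + (⅓)*(-12) = ⅔ - 4 = -10/3)
x(Y) = 4*Y² (x(Y) = (2*Y)*(2*Y) = 4*Y²)
f(k) = 41/9 (f(k) = 4 - ⅙*(-10/3) = 4 + 5/9 = 41/9)
f(x(v))² = (41/9)² = 1681/81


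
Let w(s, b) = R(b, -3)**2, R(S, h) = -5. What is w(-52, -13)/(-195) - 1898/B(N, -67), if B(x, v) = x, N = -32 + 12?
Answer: 36961/390 ≈ 94.772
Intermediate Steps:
N = -20
w(s, b) = 25 (w(s, b) = (-5)**2 = 25)
w(-52, -13)/(-195) - 1898/B(N, -67) = 25/(-195) - 1898/(-20) = 25*(-1/195) - 1898*(-1/20) = -5/39 + 949/10 = 36961/390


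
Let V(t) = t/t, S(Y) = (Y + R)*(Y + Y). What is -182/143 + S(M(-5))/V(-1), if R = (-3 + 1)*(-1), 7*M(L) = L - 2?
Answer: -36/11 ≈ -3.2727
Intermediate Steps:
M(L) = -2/7 + L/7 (M(L) = (L - 2)/7 = (-2 + L)/7 = -2/7 + L/7)
R = 2 (R = -2*(-1) = 2)
S(Y) = 2*Y*(2 + Y) (S(Y) = (Y + 2)*(Y + Y) = (2 + Y)*(2*Y) = 2*Y*(2 + Y))
V(t) = 1
-182/143 + S(M(-5))/V(-1) = -182/143 + (2*(-2/7 + (⅐)*(-5))*(2 + (-2/7 + (⅐)*(-5))))/1 = -182*1/143 + (2*(-2/7 - 5/7)*(2 + (-2/7 - 5/7)))*1 = -14/11 + (2*(-1)*(2 - 1))*1 = -14/11 + (2*(-1)*1)*1 = -14/11 - 2*1 = -14/11 - 2 = -36/11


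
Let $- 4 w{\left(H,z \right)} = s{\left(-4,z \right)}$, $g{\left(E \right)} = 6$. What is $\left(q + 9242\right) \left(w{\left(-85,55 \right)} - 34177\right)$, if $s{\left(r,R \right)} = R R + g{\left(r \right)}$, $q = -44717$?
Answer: $\frac{4957241025}{4} \approx 1.2393 \cdot 10^{9}$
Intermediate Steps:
$s{\left(r,R \right)} = 6 + R^{2}$ ($s{\left(r,R \right)} = R R + 6 = R^{2} + 6 = 6 + R^{2}$)
$w{\left(H,z \right)} = - \frac{3}{2} - \frac{z^{2}}{4}$ ($w{\left(H,z \right)} = - \frac{6 + z^{2}}{4} = - \frac{3}{2} - \frac{z^{2}}{4}$)
$\left(q + 9242\right) \left(w{\left(-85,55 \right)} - 34177\right) = \left(-44717 + 9242\right) \left(\left(- \frac{3}{2} - \frac{55^{2}}{4}\right) - 34177\right) = - 35475 \left(\left(- \frac{3}{2} - \frac{3025}{4}\right) - 34177\right) = - 35475 \left(- \frac{3031}{4} - 34177\right) = \left(-35475\right) \left(- \frac{139739}{4}\right) = \frac{4957241025}{4}$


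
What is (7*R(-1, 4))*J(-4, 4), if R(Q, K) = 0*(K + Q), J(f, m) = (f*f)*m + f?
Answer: 0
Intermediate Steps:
J(f, m) = f + m*f**2 (J(f, m) = f**2*m + f = m*f**2 + f = f + m*f**2)
R(Q, K) = 0
(7*R(-1, 4))*J(-4, 4) = (7*0)*(-4*(1 - 4*4)) = 0*(-4*(1 - 16)) = 0*(-4*(-15)) = 0*60 = 0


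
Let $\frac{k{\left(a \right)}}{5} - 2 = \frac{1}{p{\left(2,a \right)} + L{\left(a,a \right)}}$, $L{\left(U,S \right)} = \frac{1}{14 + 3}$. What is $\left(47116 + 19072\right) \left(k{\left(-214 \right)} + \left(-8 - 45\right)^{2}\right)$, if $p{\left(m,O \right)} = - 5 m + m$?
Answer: $\frac{5036642048}{27} \approx 1.8654 \cdot 10^{8}$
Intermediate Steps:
$L{\left(U,S \right)} = \frac{1}{17}$
$p{\left(m,O \right)} = - 4 m$
$k{\left(a \right)} = \frac{253}{27}$ ($k{\left(a \right)} = 10 + \frac{5}{\left(-4\right) 2 + \frac{1}{17}} = 10 + \frac{5}{-8 + \frac{1}{17}} = 10 + \frac{5}{- \frac{135}{17}} = 10 + 5 \left(- \frac{17}{135}\right) = 10 - \frac{17}{27} = \frac{253}{27}$)
$\left(47116 + 19072\right) \left(k{\left(-214 \right)} + \left(-8 - 45\right)^{2}\right) = \left(47116 + 19072\right) \left(\frac{253}{27} + \left(-8 - 45\right)^{2}\right) = 66188 \left(\frac{253}{27} + \left(-53\right)^{2}\right) = 66188 \left(\frac{253}{27} + 2809\right) = 66188 \cdot \frac{76096}{27} = \frac{5036642048}{27}$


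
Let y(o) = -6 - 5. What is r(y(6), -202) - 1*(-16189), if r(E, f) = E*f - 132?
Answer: 18279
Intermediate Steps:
y(o) = -11
r(E, f) = -132 + E*f
r(y(6), -202) - 1*(-16189) = (-132 - 11*(-202)) - 1*(-16189) = (-132 + 2222) + 16189 = 2090 + 16189 = 18279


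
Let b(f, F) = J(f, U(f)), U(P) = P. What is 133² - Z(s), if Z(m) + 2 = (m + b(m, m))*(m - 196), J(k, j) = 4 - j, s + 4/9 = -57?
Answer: 168343/9 ≈ 18705.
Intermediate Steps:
s = -517/9 (s = -4/9 - 57 = -517/9 ≈ -57.444)
b(f, F) = 4 - f
Z(m) = -786 + 4*m (Z(m) = -2 + (m + (4 - m))*(m - 196) = -2 + 4*(-196 + m) = -2 + (-784 + 4*m) = -786 + 4*m)
133² - Z(s) = 133² - (-786 + 4*(-517/9)) = 17689 - (-786 - 2068/9) = 17689 - 1*(-9142/9) = 17689 + 9142/9 = 168343/9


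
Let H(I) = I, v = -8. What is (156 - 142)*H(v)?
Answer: -112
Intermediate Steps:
(156 - 142)*H(v) = (156 - 142)*(-8) = 14*(-8) = -112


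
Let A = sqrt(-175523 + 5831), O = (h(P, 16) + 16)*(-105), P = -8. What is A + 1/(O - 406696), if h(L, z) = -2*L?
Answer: -1/410056 + 2*I*sqrt(42423) ≈ -2.4387e-6 + 411.94*I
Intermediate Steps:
O = -3360 (O = (-2*(-8) + 16)*(-105) = (16 + 16)*(-105) = 32*(-105) = -3360)
A = 2*I*sqrt(42423) (A = sqrt(-169692) = 2*I*sqrt(42423) ≈ 411.94*I)
A + 1/(O - 406696) = 2*I*sqrt(42423) + 1/(-3360 - 406696) = 2*I*sqrt(42423) + 1/(-410056) = 2*I*sqrt(42423) - 1/410056 = -1/410056 + 2*I*sqrt(42423)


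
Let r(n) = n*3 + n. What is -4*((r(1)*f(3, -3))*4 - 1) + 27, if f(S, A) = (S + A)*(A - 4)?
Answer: 31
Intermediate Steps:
r(n) = 4*n (r(n) = 3*n + n = 4*n)
f(S, A) = (-4 + A)*(A + S) (f(S, A) = (A + S)*(-4 + A) = (-4 + A)*(A + S))
-4*((r(1)*f(3, -3))*4 - 1) + 27 = -4*(((4*1)*((-3)² - 4*(-3) - 4*3 - 3*3))*4 - 1) + 27 = -4*((4*(9 + 12 - 12 - 9))*4 - 1) + 27 = -4*((4*0)*4 - 1) + 27 = -4*(0*4 - 1) + 27 = -4*(0 - 1) + 27 = -4*(-1) + 27 = 4 + 27 = 31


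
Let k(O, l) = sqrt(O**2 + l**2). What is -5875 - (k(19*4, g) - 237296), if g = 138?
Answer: 231421 - 2*sqrt(6205) ≈ 2.3126e+5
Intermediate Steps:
-5875 - (k(19*4, g) - 237296) = -5875 - (sqrt((19*4)**2 + 138**2) - 237296) = -5875 - (sqrt(76**2 + 19044) - 237296) = -5875 - (sqrt(5776 + 19044) - 237296) = -5875 - (sqrt(24820) - 237296) = -5875 - (2*sqrt(6205) - 237296) = -5875 - (-237296 + 2*sqrt(6205)) = -5875 + (237296 - 2*sqrt(6205)) = 231421 - 2*sqrt(6205)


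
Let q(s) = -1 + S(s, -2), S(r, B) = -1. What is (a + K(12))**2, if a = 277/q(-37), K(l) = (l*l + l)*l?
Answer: 12020089/4 ≈ 3.0050e+6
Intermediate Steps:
q(s) = -2 (q(s) = -1 - 1 = -2)
K(l) = l*(l + l**2) (K(l) = (l**2 + l)*l = (l + l**2)*l = l*(l + l**2))
a = -277/2 (a = 277/(-2) = 277*(-1/2) = -277/2 ≈ -138.50)
(a + K(12))**2 = (-277/2 + 12**2*(1 + 12))**2 = (-277/2 + 144*13)**2 = (-277/2 + 1872)**2 = (3467/2)**2 = 12020089/4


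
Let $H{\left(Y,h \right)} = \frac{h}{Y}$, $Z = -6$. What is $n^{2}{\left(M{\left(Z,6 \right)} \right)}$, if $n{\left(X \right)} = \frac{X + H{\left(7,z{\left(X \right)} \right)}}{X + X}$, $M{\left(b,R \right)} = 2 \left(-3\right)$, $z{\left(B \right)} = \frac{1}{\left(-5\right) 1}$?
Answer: $\frac{44521}{176400} \approx 0.25239$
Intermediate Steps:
$z{\left(B \right)} = - \frac{1}{5}$ ($z{\left(B \right)} = \frac{1}{-5} = - \frac{1}{5}$)
$M{\left(b,R \right)} = -6$
$n{\left(X \right)} = \frac{- \frac{1}{35} + X}{2 X}$ ($n{\left(X \right)} = \frac{X - \frac{1}{5 \cdot 7}}{X + X} = \frac{X - \frac{1}{35}}{2 X} = \left(X - \frac{1}{35}\right) \frac{1}{2 X} = \left(- \frac{1}{35} + X\right) \frac{1}{2 X} = \frac{- \frac{1}{35} + X}{2 X}$)
$n^{2}{\left(M{\left(Z,6 \right)} \right)} = \left(\frac{-1 + 35 \left(-6\right)}{70 \left(-6\right)}\right)^{2} = \left(\frac{1}{70} \left(- \frac{1}{6}\right) \left(-1 - 210\right)\right)^{2} = \left(\frac{1}{70} \left(- \frac{1}{6}\right) \left(-211\right)\right)^{2} = \left(\frac{211}{420}\right)^{2} = \frac{44521}{176400}$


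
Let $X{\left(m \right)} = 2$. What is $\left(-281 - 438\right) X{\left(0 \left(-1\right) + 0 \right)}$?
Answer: $-1438$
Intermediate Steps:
$\left(-281 - 438\right) X{\left(0 \left(-1\right) + 0 \right)} = \left(-281 - 438\right) 2 = \left(-719\right) 2 = -1438$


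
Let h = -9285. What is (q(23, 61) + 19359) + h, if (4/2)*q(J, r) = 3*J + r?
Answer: 10139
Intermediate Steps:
q(J, r) = r/2 + 3*J/2 (q(J, r) = (3*J + r)/2 = (r + 3*J)/2 = r/2 + 3*J/2)
(q(23, 61) + 19359) + h = (((½)*61 + (3/2)*23) + 19359) - 9285 = ((61/2 + 69/2) + 19359) - 9285 = (65 + 19359) - 9285 = 19424 - 9285 = 10139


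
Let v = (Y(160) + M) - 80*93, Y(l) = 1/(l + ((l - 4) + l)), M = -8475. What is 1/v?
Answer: -476/7575539 ≈ -6.2834e-5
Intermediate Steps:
Y(l) = 1/(-4 + 3*l) (Y(l) = 1/(l + ((-4 + l) + l)) = 1/(l + (-4 + 2*l)) = 1/(-4 + 3*l))
v = -7575539/476 (v = (1/(-4 + 3*160) - 8475) - 80*93 = (1/(-4 + 480) - 8475) - 7440 = (1/476 - 8475) - 7440 = -4034099/476 - 7440 = -7575539/476 ≈ -15915.)
1/v = 1/(-7575539/476) = -476/7575539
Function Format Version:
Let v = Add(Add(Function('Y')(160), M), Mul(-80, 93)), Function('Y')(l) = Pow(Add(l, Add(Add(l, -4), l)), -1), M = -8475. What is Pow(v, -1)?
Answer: Rational(-476, 7575539) ≈ -6.2834e-5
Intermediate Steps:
Function('Y')(l) = Pow(Add(-4, Mul(3, l)), -1) (Function('Y')(l) = Pow(Add(l, Add(Add(-4, l), l)), -1) = Pow(Add(l, Add(-4, Mul(2, l))), -1) = Pow(Add(-4, Mul(3, l)), -1))
v = Rational(-7575539, 476) (v = Add(Add(Pow(Add(-4, Mul(3, 160)), -1), -8475), Mul(-80, 93)) = Add(Add(Pow(Add(-4, 480), -1), -8475), -7440) = Add(Add(Pow(476, -1), -8475), -7440) = Add(Add(Rational(1, 476), -8475), -7440) = Add(Rational(-4034099, 476), -7440) = Rational(-7575539, 476) ≈ -15915.)
Pow(v, -1) = Pow(Rational(-7575539, 476), -1) = Rational(-476, 7575539)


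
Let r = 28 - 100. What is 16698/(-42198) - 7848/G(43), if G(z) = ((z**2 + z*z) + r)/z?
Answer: -1191737735/12750829 ≈ -93.464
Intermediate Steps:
r = -72
G(z) = (-72 + 2*z**2)/z (G(z) = ((z**2 + z*z) - 72)/z = ((z**2 + z**2) - 72)/z = (2*z**2 - 72)/z = (-72 + 2*z**2)/z)
16698/(-42198) - 7848/G(43) = 16698/(-42198) - 7848/(-72/43 + 2*43) = 16698*(-1/42198) - 7848/(-72*1/43 + 86) = -2783/7033 - 7848/(-72/43 + 86) = -2783/7033 - 7848/3626/43 = -2783/7033 - 7848*43/3626 = -2783/7033 - 168732/1813 = -1191737735/12750829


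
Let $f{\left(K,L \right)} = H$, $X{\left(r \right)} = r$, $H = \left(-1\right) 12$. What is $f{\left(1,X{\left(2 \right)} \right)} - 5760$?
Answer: $-5772$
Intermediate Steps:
$H = -12$
$f{\left(K,L \right)} = -12$
$f{\left(1,X{\left(2 \right)} \right)} - 5760 = -12 - 5760 = -5772$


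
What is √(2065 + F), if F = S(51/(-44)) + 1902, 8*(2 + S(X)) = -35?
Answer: √63370/4 ≈ 62.933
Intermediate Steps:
S(X) = -51/8 (S(X) = -2 + (⅛)*(-35) = -2 - 35/8 = -51/8)
F = 15165/8 (F = -51/8 + 1902 = 15165/8 ≈ 1895.6)
√(2065 + F) = √(2065 + 15165/8) = √(31685/8) = √63370/4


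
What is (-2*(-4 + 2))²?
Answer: 16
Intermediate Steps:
(-2*(-4 + 2))² = (-2*(-2))² = 4² = 16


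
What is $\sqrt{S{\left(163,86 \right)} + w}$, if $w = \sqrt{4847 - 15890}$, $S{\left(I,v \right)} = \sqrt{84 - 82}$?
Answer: $\sqrt{\sqrt{2} + 3 i \sqrt{1227}} \approx 7.2976 + 7.2 i$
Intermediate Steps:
$S{\left(I,v \right)} = \sqrt{2}$
$w = 3 i \sqrt{1227}$ ($w = \sqrt{-11043} = 3 i \sqrt{1227} \approx 105.09 i$)
$\sqrt{S{\left(163,86 \right)} + w} = \sqrt{\sqrt{2} + 3 i \sqrt{1227}}$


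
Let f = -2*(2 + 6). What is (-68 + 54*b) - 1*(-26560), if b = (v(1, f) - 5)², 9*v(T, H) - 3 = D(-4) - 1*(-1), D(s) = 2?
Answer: 27506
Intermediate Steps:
f = -16 (f = -2*8 = -16)
v(T, H) = ⅔ (v(T, H) = ⅓ + (2 - 1*(-1))/9 = ⅓ + (2 + 1)/9 = ⅓ + (⅑)*3 = ⅓ + ⅓ = ⅔)
b = 169/9 (b = (⅔ - 5)² = (-13/3)² = 169/9 ≈ 18.778)
(-68 + 54*b) - 1*(-26560) = (-68 + 54*(169/9)) - 1*(-26560) = (-68 + 1014) + 26560 = 946 + 26560 = 27506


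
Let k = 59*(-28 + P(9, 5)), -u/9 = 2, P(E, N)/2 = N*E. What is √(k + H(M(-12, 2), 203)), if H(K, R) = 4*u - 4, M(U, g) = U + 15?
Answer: 3*√398 ≈ 59.850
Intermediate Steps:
M(U, g) = 15 + U
P(E, N) = 2*E*N (P(E, N) = 2*(N*E) = 2*(E*N) = 2*E*N)
u = -18 (u = -9*2 = -18)
H(K, R) = -76 (H(K, R) = 4*(-18) - 4 = -72 - 4 = -76)
k = 3658 (k = 59*(-28 + 2*9*5) = 59*(-28 + 90) = 59*62 = 3658)
√(k + H(M(-12, 2), 203)) = √(3658 - 76) = √3582 = 3*√398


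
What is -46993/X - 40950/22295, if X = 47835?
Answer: -6607807/2343915 ≈ -2.8191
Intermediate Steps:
-46993/X - 40950/22295 = -46993/47835 - 40950/22295 = -46993*1/47835 - 40950*1/22295 = -46993/47835 - 90/49 = -6607807/2343915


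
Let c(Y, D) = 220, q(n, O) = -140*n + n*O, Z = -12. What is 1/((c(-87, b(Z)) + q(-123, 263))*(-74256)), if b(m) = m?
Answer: 1/1107082704 ≈ 9.0327e-10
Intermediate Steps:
q(n, O) = -140*n + O*n
1/((c(-87, b(Z)) + q(-123, 263))*(-74256)) = 1/((220 - 123*(-140 + 263))*(-74256)) = -1/74256/(220 - 123*123) = -1/74256/(220 - 15129) = -1/74256/(-14909) = -1/14909*(-1/74256) = 1/1107082704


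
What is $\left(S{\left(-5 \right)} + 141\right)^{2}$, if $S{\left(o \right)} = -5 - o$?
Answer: $19881$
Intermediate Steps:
$\left(S{\left(-5 \right)} + 141\right)^{2} = \left(\left(-5 - -5\right) + 141\right)^{2} = \left(\left(-5 + 5\right) + 141\right)^{2} = \left(0 + 141\right)^{2} = 141^{2} = 19881$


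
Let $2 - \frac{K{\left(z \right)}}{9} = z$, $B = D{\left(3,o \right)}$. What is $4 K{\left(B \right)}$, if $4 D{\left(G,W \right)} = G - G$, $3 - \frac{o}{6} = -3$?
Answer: $72$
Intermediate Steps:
$o = 36$ ($o = 18 - -18 = 18 + 18 = 36$)
$D{\left(G,W \right)} = 0$ ($D{\left(G,W \right)} = \frac{G - G}{4} = \frac{1}{4} \cdot 0 = 0$)
$B = 0$
$K{\left(z \right)} = 18 - 9 z$
$4 K{\left(B \right)} = 4 \left(18 - 0\right) = 4 \left(18 + 0\right) = 4 \cdot 18 = 72$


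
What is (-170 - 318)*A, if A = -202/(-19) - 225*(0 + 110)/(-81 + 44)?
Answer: -233129312/703 ≈ -3.3162e+5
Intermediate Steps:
A = 477724/703 (A = -202*(-1/19) - 225/((-37/110)) = 202/19 - 225/((-37*1/110)) = 202/19 - 225/(-37/110) = 202/19 - 225*(-110/37) = 202/19 + 24750/37 = 477724/703 ≈ 679.55)
(-170 - 318)*A = (-170 - 318)*(477724/703) = -488*477724/703 = -233129312/703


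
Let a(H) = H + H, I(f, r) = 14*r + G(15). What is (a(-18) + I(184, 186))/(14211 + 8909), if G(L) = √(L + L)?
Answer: 321/2890 + √30/23120 ≈ 0.11131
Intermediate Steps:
G(L) = √2*√L (G(L) = √(2*L) = √2*√L)
I(f, r) = √30 + 14*r (I(f, r) = 14*r + √2*√15 = 14*r + √30 = √30 + 14*r)
a(H) = 2*H
(a(-18) + I(184, 186))/(14211 + 8909) = (2*(-18) + (√30 + 14*186))/(14211 + 8909) = (-36 + (√30 + 2604))/23120 = (-36 + (2604 + √30))*(1/23120) = (2568 + √30)*(1/23120) = 321/2890 + √30/23120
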